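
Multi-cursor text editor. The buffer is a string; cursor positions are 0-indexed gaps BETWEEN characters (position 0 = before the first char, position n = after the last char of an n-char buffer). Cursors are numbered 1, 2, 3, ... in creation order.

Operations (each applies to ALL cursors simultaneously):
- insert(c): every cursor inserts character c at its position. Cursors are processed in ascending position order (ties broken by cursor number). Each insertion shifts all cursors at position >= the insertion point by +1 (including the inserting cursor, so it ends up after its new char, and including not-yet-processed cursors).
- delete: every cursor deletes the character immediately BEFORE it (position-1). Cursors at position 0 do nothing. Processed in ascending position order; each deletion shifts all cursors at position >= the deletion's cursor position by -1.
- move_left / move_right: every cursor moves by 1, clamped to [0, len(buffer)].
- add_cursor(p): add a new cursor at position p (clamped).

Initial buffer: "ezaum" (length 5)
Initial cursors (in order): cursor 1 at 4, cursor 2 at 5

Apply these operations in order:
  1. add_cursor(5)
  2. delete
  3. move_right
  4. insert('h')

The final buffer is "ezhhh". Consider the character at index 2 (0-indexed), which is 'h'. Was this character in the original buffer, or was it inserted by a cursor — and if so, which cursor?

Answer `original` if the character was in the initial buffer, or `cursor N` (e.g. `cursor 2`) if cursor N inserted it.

After op 1 (add_cursor(5)): buffer="ezaum" (len 5), cursors c1@4 c2@5 c3@5, authorship .....
After op 2 (delete): buffer="ez" (len 2), cursors c1@2 c2@2 c3@2, authorship ..
After op 3 (move_right): buffer="ez" (len 2), cursors c1@2 c2@2 c3@2, authorship ..
After op 4 (insert('h')): buffer="ezhhh" (len 5), cursors c1@5 c2@5 c3@5, authorship ..123
Authorship (.=original, N=cursor N): . . 1 2 3
Index 2: author = 1

Answer: cursor 1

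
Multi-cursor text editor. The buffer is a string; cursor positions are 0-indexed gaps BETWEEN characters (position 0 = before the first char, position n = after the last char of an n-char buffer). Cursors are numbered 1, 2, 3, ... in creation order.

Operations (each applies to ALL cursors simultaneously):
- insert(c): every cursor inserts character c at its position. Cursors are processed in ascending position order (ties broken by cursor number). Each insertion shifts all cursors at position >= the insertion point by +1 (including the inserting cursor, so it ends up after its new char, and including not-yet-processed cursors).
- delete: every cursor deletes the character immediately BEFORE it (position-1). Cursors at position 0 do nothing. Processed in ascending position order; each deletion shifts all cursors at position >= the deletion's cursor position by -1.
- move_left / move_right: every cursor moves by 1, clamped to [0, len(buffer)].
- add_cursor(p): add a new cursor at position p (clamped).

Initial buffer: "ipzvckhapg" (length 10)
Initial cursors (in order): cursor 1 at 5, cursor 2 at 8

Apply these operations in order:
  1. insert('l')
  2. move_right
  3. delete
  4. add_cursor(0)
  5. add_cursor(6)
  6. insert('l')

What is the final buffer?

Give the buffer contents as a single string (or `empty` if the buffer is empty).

After op 1 (insert('l')): buffer="ipzvclkhalpg" (len 12), cursors c1@6 c2@10, authorship .....1...2..
After op 2 (move_right): buffer="ipzvclkhalpg" (len 12), cursors c1@7 c2@11, authorship .....1...2..
After op 3 (delete): buffer="ipzvclhalg" (len 10), cursors c1@6 c2@9, authorship .....1..2.
After op 4 (add_cursor(0)): buffer="ipzvclhalg" (len 10), cursors c3@0 c1@6 c2@9, authorship .....1..2.
After op 5 (add_cursor(6)): buffer="ipzvclhalg" (len 10), cursors c3@0 c1@6 c4@6 c2@9, authorship .....1..2.
After op 6 (insert('l')): buffer="lipzvclllhallg" (len 14), cursors c3@1 c1@9 c4@9 c2@13, authorship 3.....114..22.

Answer: lipzvclllhallg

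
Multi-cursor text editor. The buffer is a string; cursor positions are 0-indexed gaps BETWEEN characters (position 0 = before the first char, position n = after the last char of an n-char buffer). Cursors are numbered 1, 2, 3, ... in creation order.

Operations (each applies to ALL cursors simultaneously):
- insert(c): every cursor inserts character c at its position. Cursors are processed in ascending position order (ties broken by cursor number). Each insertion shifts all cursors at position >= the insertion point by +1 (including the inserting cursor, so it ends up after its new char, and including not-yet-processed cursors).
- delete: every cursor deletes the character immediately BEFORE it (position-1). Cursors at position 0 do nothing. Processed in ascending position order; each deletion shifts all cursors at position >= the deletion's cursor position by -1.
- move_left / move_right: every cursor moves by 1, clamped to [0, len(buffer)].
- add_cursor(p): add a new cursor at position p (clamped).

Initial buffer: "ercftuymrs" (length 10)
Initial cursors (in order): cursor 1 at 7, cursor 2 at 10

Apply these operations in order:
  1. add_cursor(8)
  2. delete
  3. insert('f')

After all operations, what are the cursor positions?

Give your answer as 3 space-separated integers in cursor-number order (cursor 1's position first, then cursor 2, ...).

Answer: 8 10 8

Derivation:
After op 1 (add_cursor(8)): buffer="ercftuymrs" (len 10), cursors c1@7 c3@8 c2@10, authorship ..........
After op 2 (delete): buffer="ercftur" (len 7), cursors c1@6 c3@6 c2@7, authorship .......
After op 3 (insert('f')): buffer="ercftuffrf" (len 10), cursors c1@8 c3@8 c2@10, authorship ......13.2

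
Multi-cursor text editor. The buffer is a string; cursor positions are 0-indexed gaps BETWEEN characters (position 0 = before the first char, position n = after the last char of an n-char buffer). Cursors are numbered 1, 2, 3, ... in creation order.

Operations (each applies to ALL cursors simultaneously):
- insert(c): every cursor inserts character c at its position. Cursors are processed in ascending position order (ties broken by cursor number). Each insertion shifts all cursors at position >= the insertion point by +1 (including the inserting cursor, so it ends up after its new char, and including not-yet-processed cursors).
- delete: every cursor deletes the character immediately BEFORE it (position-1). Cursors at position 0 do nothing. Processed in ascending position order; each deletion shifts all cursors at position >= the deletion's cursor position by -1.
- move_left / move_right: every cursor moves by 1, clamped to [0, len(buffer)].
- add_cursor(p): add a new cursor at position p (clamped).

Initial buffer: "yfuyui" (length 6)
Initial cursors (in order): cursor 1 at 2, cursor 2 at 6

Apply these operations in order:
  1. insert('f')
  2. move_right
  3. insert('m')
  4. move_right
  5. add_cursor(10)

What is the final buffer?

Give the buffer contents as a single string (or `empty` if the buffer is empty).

Answer: yffumyuifm

Derivation:
After op 1 (insert('f')): buffer="yffuyuif" (len 8), cursors c1@3 c2@8, authorship ..1....2
After op 2 (move_right): buffer="yffuyuif" (len 8), cursors c1@4 c2@8, authorship ..1....2
After op 3 (insert('m')): buffer="yffumyuifm" (len 10), cursors c1@5 c2@10, authorship ..1.1...22
After op 4 (move_right): buffer="yffumyuifm" (len 10), cursors c1@6 c2@10, authorship ..1.1...22
After op 5 (add_cursor(10)): buffer="yffumyuifm" (len 10), cursors c1@6 c2@10 c3@10, authorship ..1.1...22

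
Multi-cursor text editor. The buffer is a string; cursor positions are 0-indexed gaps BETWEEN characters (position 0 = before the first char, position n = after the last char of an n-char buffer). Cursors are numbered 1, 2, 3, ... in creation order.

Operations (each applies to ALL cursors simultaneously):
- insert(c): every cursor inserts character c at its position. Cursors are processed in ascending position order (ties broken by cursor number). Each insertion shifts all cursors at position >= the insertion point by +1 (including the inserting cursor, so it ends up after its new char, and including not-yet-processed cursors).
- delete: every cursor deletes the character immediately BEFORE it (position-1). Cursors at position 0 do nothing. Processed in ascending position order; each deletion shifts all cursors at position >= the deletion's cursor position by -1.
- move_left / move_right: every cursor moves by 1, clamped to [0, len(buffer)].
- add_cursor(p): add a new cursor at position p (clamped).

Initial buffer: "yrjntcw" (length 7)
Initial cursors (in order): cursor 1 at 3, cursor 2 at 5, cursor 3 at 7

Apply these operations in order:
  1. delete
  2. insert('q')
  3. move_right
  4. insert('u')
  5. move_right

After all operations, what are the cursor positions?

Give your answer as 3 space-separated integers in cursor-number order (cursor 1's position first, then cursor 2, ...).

Answer: 6 9 10

Derivation:
After op 1 (delete): buffer="yrnc" (len 4), cursors c1@2 c2@3 c3@4, authorship ....
After op 2 (insert('q')): buffer="yrqnqcq" (len 7), cursors c1@3 c2@5 c3@7, authorship ..1.2.3
After op 3 (move_right): buffer="yrqnqcq" (len 7), cursors c1@4 c2@6 c3@7, authorship ..1.2.3
After op 4 (insert('u')): buffer="yrqnuqcuqu" (len 10), cursors c1@5 c2@8 c3@10, authorship ..1.12.233
After op 5 (move_right): buffer="yrqnuqcuqu" (len 10), cursors c1@6 c2@9 c3@10, authorship ..1.12.233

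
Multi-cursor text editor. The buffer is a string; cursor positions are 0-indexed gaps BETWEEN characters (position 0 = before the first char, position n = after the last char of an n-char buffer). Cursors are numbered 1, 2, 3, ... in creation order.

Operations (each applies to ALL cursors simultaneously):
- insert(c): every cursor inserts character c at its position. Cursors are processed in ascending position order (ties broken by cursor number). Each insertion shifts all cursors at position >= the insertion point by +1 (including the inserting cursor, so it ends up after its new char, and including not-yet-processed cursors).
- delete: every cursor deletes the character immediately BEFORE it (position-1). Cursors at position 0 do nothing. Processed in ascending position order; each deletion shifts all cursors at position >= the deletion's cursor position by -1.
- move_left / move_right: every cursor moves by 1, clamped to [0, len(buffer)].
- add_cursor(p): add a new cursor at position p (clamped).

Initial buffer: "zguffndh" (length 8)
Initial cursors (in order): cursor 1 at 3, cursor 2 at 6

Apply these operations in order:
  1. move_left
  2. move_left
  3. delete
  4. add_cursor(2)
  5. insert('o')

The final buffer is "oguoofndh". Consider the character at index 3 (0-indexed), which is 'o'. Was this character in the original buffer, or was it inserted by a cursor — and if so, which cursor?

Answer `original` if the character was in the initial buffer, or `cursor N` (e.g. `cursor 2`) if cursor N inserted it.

After op 1 (move_left): buffer="zguffndh" (len 8), cursors c1@2 c2@5, authorship ........
After op 2 (move_left): buffer="zguffndh" (len 8), cursors c1@1 c2@4, authorship ........
After op 3 (delete): buffer="gufndh" (len 6), cursors c1@0 c2@2, authorship ......
After op 4 (add_cursor(2)): buffer="gufndh" (len 6), cursors c1@0 c2@2 c3@2, authorship ......
After op 5 (insert('o')): buffer="oguoofndh" (len 9), cursors c1@1 c2@5 c3@5, authorship 1..23....
Authorship (.=original, N=cursor N): 1 . . 2 3 . . . .
Index 3: author = 2

Answer: cursor 2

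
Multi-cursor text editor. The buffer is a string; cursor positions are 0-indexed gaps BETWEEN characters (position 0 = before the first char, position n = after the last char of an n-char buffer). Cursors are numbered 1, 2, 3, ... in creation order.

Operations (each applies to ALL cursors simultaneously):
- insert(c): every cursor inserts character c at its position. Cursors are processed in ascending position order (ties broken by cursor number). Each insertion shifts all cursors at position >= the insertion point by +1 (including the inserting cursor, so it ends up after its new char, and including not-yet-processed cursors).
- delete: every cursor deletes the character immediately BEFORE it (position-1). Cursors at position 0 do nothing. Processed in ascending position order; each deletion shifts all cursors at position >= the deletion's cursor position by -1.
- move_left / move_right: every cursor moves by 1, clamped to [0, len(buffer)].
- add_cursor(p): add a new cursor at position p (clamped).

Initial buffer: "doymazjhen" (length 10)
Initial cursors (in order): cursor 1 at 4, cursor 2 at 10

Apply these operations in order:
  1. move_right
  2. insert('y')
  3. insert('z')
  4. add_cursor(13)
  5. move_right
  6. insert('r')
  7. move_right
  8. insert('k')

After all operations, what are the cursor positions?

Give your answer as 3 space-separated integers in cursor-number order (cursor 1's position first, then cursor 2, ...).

After op 1 (move_right): buffer="doymazjhen" (len 10), cursors c1@5 c2@10, authorship ..........
After op 2 (insert('y')): buffer="doymayzjheny" (len 12), cursors c1@6 c2@12, authorship .....1.....2
After op 3 (insert('z')): buffer="doymayzzjhenyz" (len 14), cursors c1@7 c2@14, authorship .....11.....22
After op 4 (add_cursor(13)): buffer="doymayzzjhenyz" (len 14), cursors c1@7 c3@13 c2@14, authorship .....11.....22
After op 5 (move_right): buffer="doymayzzjhenyz" (len 14), cursors c1@8 c2@14 c3@14, authorship .....11.....22
After op 6 (insert('r')): buffer="doymayzzrjhenyzrr" (len 17), cursors c1@9 c2@17 c3@17, authorship .....11.1....2223
After op 7 (move_right): buffer="doymayzzrjhenyzrr" (len 17), cursors c1@10 c2@17 c3@17, authorship .....11.1....2223
After op 8 (insert('k')): buffer="doymayzzrjkhenyzrrkk" (len 20), cursors c1@11 c2@20 c3@20, authorship .....11.1.1...222323

Answer: 11 20 20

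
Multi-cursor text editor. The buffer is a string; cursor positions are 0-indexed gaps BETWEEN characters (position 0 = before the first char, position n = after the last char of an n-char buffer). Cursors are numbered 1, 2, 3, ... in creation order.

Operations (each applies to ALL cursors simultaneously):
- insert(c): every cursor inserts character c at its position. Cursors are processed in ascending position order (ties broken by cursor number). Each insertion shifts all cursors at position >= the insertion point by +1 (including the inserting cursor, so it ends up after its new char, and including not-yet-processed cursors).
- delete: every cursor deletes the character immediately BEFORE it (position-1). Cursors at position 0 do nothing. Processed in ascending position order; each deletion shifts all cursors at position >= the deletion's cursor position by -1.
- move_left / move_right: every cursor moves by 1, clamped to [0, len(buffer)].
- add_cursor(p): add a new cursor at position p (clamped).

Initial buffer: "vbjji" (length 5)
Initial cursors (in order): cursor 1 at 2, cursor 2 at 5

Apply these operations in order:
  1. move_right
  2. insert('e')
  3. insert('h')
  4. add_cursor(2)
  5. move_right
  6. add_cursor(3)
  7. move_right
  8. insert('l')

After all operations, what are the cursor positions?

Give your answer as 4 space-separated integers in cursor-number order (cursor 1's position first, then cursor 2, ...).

Answer: 10 13 6 6

Derivation:
After op 1 (move_right): buffer="vbjji" (len 5), cursors c1@3 c2@5, authorship .....
After op 2 (insert('e')): buffer="vbjejie" (len 7), cursors c1@4 c2@7, authorship ...1..2
After op 3 (insert('h')): buffer="vbjehjieh" (len 9), cursors c1@5 c2@9, authorship ...11..22
After op 4 (add_cursor(2)): buffer="vbjehjieh" (len 9), cursors c3@2 c1@5 c2@9, authorship ...11..22
After op 5 (move_right): buffer="vbjehjieh" (len 9), cursors c3@3 c1@6 c2@9, authorship ...11..22
After op 6 (add_cursor(3)): buffer="vbjehjieh" (len 9), cursors c3@3 c4@3 c1@6 c2@9, authorship ...11..22
After op 7 (move_right): buffer="vbjehjieh" (len 9), cursors c3@4 c4@4 c1@7 c2@9, authorship ...11..22
After op 8 (insert('l')): buffer="vbjellhjilehl" (len 13), cursors c3@6 c4@6 c1@10 c2@13, authorship ...1341..1222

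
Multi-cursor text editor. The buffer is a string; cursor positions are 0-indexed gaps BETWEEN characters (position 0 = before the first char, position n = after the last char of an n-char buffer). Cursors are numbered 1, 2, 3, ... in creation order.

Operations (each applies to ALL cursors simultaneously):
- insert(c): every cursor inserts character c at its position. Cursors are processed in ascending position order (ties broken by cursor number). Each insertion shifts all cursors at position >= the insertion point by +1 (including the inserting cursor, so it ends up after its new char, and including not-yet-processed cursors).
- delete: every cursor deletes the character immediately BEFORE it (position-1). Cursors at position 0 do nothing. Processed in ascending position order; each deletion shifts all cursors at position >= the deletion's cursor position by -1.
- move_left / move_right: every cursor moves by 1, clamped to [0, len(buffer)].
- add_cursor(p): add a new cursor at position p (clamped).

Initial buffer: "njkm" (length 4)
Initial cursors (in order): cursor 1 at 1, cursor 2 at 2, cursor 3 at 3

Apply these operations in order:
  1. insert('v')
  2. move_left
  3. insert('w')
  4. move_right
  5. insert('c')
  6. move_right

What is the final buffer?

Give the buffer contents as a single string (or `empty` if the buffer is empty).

Answer: nwvcjwvckwvcm

Derivation:
After op 1 (insert('v')): buffer="nvjvkvm" (len 7), cursors c1@2 c2@4 c3@6, authorship .1.2.3.
After op 2 (move_left): buffer="nvjvkvm" (len 7), cursors c1@1 c2@3 c3@5, authorship .1.2.3.
After op 3 (insert('w')): buffer="nwvjwvkwvm" (len 10), cursors c1@2 c2@5 c3@8, authorship .11.22.33.
After op 4 (move_right): buffer="nwvjwvkwvm" (len 10), cursors c1@3 c2@6 c3@9, authorship .11.22.33.
After op 5 (insert('c')): buffer="nwvcjwvckwvcm" (len 13), cursors c1@4 c2@8 c3@12, authorship .111.222.333.
After op 6 (move_right): buffer="nwvcjwvckwvcm" (len 13), cursors c1@5 c2@9 c3@13, authorship .111.222.333.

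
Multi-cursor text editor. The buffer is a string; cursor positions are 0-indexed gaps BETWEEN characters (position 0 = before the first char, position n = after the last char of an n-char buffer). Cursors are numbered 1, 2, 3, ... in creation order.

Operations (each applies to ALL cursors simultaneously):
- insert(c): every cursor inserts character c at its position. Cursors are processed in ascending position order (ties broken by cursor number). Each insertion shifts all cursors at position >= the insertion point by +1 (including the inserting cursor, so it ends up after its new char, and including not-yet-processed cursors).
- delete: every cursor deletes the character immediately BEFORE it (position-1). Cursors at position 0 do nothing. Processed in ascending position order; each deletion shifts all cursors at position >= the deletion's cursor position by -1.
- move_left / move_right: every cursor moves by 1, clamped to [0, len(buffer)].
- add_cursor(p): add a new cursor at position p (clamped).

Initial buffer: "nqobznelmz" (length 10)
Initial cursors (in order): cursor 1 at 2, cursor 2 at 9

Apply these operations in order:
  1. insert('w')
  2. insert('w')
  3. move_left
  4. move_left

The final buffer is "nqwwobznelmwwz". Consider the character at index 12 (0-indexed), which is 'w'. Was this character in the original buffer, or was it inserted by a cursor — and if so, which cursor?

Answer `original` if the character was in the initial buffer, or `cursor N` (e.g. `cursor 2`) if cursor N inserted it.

Answer: cursor 2

Derivation:
After op 1 (insert('w')): buffer="nqwobznelmwz" (len 12), cursors c1@3 c2@11, authorship ..1.......2.
After op 2 (insert('w')): buffer="nqwwobznelmwwz" (len 14), cursors c1@4 c2@13, authorship ..11.......22.
After op 3 (move_left): buffer="nqwwobznelmwwz" (len 14), cursors c1@3 c2@12, authorship ..11.......22.
After op 4 (move_left): buffer="nqwwobznelmwwz" (len 14), cursors c1@2 c2@11, authorship ..11.......22.
Authorship (.=original, N=cursor N): . . 1 1 . . . . . . . 2 2 .
Index 12: author = 2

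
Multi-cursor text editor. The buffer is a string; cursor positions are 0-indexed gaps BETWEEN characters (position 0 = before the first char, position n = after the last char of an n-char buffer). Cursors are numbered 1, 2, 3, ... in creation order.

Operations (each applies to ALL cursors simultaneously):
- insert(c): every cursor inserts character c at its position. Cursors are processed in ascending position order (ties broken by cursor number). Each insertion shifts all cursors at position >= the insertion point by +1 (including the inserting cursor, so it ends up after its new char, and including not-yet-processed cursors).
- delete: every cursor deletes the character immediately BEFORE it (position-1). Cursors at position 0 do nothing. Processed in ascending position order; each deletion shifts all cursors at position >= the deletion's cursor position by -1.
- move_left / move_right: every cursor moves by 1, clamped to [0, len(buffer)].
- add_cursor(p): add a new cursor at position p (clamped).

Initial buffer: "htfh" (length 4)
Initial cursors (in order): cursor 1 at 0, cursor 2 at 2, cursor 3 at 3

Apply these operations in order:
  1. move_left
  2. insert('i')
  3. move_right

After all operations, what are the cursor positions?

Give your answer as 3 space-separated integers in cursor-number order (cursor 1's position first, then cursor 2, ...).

After op 1 (move_left): buffer="htfh" (len 4), cursors c1@0 c2@1 c3@2, authorship ....
After op 2 (insert('i')): buffer="ihitifh" (len 7), cursors c1@1 c2@3 c3@5, authorship 1.2.3..
After op 3 (move_right): buffer="ihitifh" (len 7), cursors c1@2 c2@4 c3@6, authorship 1.2.3..

Answer: 2 4 6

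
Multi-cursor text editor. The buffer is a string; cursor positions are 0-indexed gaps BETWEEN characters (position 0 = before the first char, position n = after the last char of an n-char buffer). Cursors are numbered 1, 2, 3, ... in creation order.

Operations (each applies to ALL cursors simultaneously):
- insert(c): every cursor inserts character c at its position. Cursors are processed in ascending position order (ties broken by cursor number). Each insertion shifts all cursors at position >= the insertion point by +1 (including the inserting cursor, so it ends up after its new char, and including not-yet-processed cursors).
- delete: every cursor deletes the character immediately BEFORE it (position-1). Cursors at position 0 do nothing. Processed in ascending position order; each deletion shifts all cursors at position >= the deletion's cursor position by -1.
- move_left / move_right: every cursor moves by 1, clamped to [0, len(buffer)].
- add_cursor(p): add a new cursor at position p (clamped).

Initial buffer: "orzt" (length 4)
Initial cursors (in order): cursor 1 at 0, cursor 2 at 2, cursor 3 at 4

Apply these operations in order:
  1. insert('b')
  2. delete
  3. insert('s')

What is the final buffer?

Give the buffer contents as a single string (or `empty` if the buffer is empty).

Answer: sorszts

Derivation:
After op 1 (insert('b')): buffer="borbztb" (len 7), cursors c1@1 c2@4 c3@7, authorship 1..2..3
After op 2 (delete): buffer="orzt" (len 4), cursors c1@0 c2@2 c3@4, authorship ....
After op 3 (insert('s')): buffer="sorszts" (len 7), cursors c1@1 c2@4 c3@7, authorship 1..2..3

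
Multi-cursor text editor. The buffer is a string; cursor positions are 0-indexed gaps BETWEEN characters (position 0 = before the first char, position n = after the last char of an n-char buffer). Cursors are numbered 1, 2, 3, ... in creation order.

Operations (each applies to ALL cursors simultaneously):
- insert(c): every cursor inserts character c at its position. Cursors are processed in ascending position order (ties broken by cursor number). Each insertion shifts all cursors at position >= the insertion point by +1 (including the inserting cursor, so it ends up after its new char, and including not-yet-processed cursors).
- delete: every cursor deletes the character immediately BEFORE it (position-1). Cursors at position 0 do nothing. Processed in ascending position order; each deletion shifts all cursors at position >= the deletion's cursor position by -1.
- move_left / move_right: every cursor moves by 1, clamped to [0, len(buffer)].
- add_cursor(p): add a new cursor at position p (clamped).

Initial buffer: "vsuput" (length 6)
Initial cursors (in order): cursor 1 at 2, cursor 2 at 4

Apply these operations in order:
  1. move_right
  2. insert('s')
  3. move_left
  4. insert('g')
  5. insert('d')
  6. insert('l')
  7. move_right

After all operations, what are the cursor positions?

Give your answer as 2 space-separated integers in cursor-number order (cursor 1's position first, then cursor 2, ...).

After op 1 (move_right): buffer="vsuput" (len 6), cursors c1@3 c2@5, authorship ......
After op 2 (insert('s')): buffer="vsuspust" (len 8), cursors c1@4 c2@7, authorship ...1..2.
After op 3 (move_left): buffer="vsuspust" (len 8), cursors c1@3 c2@6, authorship ...1..2.
After op 4 (insert('g')): buffer="vsugspugst" (len 10), cursors c1@4 c2@8, authorship ...11..22.
After op 5 (insert('d')): buffer="vsugdspugdst" (len 12), cursors c1@5 c2@10, authorship ...111..222.
After op 6 (insert('l')): buffer="vsugdlspugdlst" (len 14), cursors c1@6 c2@12, authorship ...1111..2222.
After op 7 (move_right): buffer="vsugdlspugdlst" (len 14), cursors c1@7 c2@13, authorship ...1111..2222.

Answer: 7 13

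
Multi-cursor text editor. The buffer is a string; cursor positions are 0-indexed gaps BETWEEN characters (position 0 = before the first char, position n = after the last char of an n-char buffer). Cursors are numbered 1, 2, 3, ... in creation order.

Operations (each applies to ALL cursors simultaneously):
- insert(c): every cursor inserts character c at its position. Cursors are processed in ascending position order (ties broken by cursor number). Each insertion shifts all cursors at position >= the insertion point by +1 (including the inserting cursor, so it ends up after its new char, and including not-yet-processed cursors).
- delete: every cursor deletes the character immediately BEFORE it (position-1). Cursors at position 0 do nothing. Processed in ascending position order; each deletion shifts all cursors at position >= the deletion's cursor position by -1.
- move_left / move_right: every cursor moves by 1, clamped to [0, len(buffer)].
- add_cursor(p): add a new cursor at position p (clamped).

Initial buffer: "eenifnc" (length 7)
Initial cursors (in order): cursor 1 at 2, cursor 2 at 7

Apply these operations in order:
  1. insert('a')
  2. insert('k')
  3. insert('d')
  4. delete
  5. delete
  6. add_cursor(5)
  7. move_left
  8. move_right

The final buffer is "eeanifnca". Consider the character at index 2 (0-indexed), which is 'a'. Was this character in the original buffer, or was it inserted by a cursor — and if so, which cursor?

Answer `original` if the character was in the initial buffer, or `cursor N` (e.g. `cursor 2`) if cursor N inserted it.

After op 1 (insert('a')): buffer="eeanifnca" (len 9), cursors c1@3 c2@9, authorship ..1.....2
After op 2 (insert('k')): buffer="eeaknifncak" (len 11), cursors c1@4 c2@11, authorship ..11.....22
After op 3 (insert('d')): buffer="eeakdnifncakd" (len 13), cursors c1@5 c2@13, authorship ..111.....222
After op 4 (delete): buffer="eeaknifncak" (len 11), cursors c1@4 c2@11, authorship ..11.....22
After op 5 (delete): buffer="eeanifnca" (len 9), cursors c1@3 c2@9, authorship ..1.....2
After op 6 (add_cursor(5)): buffer="eeanifnca" (len 9), cursors c1@3 c3@5 c2@9, authorship ..1.....2
After op 7 (move_left): buffer="eeanifnca" (len 9), cursors c1@2 c3@4 c2@8, authorship ..1.....2
After op 8 (move_right): buffer="eeanifnca" (len 9), cursors c1@3 c3@5 c2@9, authorship ..1.....2
Authorship (.=original, N=cursor N): . . 1 . . . . . 2
Index 2: author = 1

Answer: cursor 1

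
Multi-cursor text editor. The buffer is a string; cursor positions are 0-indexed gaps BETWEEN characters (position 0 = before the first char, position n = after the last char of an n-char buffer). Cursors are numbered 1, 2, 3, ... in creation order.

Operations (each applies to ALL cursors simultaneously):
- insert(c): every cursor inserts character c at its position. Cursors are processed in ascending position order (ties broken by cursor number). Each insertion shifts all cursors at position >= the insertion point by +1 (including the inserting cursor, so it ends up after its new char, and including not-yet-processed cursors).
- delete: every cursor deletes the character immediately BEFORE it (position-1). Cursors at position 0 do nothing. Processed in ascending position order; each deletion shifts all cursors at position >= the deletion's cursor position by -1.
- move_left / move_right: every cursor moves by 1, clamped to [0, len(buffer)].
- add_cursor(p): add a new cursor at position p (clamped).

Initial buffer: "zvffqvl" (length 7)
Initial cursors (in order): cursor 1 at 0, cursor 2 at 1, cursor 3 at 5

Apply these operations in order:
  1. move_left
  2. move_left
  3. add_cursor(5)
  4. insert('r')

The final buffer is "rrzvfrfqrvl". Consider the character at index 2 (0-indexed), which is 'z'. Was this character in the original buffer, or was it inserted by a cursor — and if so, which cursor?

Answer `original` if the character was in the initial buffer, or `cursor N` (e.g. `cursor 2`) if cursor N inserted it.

Answer: original

Derivation:
After op 1 (move_left): buffer="zvffqvl" (len 7), cursors c1@0 c2@0 c3@4, authorship .......
After op 2 (move_left): buffer="zvffqvl" (len 7), cursors c1@0 c2@0 c3@3, authorship .......
After op 3 (add_cursor(5)): buffer="zvffqvl" (len 7), cursors c1@0 c2@0 c3@3 c4@5, authorship .......
After op 4 (insert('r')): buffer="rrzvfrfqrvl" (len 11), cursors c1@2 c2@2 c3@6 c4@9, authorship 12...3..4..
Authorship (.=original, N=cursor N): 1 2 . . . 3 . . 4 . .
Index 2: author = original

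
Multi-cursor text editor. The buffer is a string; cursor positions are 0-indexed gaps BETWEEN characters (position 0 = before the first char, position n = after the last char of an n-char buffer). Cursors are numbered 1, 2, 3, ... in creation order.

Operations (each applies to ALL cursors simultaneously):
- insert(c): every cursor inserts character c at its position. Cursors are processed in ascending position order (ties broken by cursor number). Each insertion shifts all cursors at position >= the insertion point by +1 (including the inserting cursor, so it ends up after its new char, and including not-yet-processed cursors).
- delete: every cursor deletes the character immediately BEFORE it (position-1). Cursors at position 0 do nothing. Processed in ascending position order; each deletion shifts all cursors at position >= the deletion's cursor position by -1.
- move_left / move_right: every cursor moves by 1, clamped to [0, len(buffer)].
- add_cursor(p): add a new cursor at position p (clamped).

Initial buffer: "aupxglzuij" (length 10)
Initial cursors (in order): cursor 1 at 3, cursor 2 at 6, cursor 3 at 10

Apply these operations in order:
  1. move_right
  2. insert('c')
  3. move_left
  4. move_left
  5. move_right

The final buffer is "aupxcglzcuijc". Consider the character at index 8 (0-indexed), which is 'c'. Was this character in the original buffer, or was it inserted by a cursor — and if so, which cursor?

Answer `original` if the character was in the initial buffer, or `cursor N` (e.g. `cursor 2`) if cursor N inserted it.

After op 1 (move_right): buffer="aupxglzuij" (len 10), cursors c1@4 c2@7 c3@10, authorship ..........
After op 2 (insert('c')): buffer="aupxcglzcuijc" (len 13), cursors c1@5 c2@9 c3@13, authorship ....1...2...3
After op 3 (move_left): buffer="aupxcglzcuijc" (len 13), cursors c1@4 c2@8 c3@12, authorship ....1...2...3
After op 4 (move_left): buffer="aupxcglzcuijc" (len 13), cursors c1@3 c2@7 c3@11, authorship ....1...2...3
After op 5 (move_right): buffer="aupxcglzcuijc" (len 13), cursors c1@4 c2@8 c3@12, authorship ....1...2...3
Authorship (.=original, N=cursor N): . . . . 1 . . . 2 . . . 3
Index 8: author = 2

Answer: cursor 2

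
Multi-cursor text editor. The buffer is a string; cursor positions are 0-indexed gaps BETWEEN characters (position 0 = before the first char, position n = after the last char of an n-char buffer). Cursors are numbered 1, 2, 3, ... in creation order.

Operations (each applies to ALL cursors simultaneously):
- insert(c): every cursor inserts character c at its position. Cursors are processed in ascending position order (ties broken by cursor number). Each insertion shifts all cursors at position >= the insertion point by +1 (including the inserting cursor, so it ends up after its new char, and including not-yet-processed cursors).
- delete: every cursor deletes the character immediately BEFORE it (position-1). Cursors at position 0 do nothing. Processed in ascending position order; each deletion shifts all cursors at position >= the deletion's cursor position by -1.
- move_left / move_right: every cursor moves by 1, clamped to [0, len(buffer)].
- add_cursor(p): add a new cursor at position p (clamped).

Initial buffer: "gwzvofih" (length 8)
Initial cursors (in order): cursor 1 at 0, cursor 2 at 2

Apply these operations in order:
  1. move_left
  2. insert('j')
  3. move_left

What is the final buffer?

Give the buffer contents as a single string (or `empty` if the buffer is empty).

Answer: jgjwzvofih

Derivation:
After op 1 (move_left): buffer="gwzvofih" (len 8), cursors c1@0 c2@1, authorship ........
After op 2 (insert('j')): buffer="jgjwzvofih" (len 10), cursors c1@1 c2@3, authorship 1.2.......
After op 3 (move_left): buffer="jgjwzvofih" (len 10), cursors c1@0 c2@2, authorship 1.2.......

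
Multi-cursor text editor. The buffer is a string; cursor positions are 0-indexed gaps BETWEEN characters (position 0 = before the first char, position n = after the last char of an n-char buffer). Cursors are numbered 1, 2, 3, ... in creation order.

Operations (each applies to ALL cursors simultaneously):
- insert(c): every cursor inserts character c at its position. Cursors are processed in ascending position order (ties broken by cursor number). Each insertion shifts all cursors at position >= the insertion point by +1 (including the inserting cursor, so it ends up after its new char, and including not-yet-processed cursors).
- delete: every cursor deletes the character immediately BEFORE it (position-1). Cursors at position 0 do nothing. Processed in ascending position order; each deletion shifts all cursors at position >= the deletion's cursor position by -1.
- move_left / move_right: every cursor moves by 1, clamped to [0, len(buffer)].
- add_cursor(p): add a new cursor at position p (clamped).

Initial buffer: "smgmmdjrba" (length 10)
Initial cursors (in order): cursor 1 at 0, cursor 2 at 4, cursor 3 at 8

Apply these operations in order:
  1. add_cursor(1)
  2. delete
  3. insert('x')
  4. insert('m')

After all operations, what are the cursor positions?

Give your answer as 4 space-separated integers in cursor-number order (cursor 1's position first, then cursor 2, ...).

Answer: 4 8 13 4

Derivation:
After op 1 (add_cursor(1)): buffer="smgmmdjrba" (len 10), cursors c1@0 c4@1 c2@4 c3@8, authorship ..........
After op 2 (delete): buffer="mgmdjba" (len 7), cursors c1@0 c4@0 c2@2 c3@5, authorship .......
After op 3 (insert('x')): buffer="xxmgxmdjxba" (len 11), cursors c1@2 c4@2 c2@5 c3@9, authorship 14..2...3..
After op 4 (insert('m')): buffer="xxmmmgxmmdjxmba" (len 15), cursors c1@4 c4@4 c2@8 c3@13, authorship 1414..22...33..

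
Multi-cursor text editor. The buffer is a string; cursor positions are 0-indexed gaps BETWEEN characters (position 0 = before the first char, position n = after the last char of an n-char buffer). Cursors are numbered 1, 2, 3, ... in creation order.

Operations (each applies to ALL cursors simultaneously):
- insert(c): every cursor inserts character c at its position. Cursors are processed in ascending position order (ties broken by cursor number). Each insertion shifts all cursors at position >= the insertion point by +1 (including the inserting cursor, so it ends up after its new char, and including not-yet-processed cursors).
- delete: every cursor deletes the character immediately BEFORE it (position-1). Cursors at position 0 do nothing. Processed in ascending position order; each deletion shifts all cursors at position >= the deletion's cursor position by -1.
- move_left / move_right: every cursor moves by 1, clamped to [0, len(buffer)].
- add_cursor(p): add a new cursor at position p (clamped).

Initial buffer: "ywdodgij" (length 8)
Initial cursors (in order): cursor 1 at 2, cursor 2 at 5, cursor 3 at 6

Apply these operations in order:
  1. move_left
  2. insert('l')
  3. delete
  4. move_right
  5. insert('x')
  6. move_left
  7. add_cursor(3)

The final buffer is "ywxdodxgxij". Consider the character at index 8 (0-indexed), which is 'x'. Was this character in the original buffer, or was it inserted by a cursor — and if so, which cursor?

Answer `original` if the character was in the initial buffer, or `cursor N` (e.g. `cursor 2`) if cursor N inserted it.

Answer: cursor 3

Derivation:
After op 1 (move_left): buffer="ywdodgij" (len 8), cursors c1@1 c2@4 c3@5, authorship ........
After op 2 (insert('l')): buffer="ylwdoldlgij" (len 11), cursors c1@2 c2@6 c3@8, authorship .1...2.3...
After op 3 (delete): buffer="ywdodgij" (len 8), cursors c1@1 c2@4 c3@5, authorship ........
After op 4 (move_right): buffer="ywdodgij" (len 8), cursors c1@2 c2@5 c3@6, authorship ........
After op 5 (insert('x')): buffer="ywxdodxgxij" (len 11), cursors c1@3 c2@7 c3@9, authorship ..1...2.3..
After op 6 (move_left): buffer="ywxdodxgxij" (len 11), cursors c1@2 c2@6 c3@8, authorship ..1...2.3..
After op 7 (add_cursor(3)): buffer="ywxdodxgxij" (len 11), cursors c1@2 c4@3 c2@6 c3@8, authorship ..1...2.3..
Authorship (.=original, N=cursor N): . . 1 . . . 2 . 3 . .
Index 8: author = 3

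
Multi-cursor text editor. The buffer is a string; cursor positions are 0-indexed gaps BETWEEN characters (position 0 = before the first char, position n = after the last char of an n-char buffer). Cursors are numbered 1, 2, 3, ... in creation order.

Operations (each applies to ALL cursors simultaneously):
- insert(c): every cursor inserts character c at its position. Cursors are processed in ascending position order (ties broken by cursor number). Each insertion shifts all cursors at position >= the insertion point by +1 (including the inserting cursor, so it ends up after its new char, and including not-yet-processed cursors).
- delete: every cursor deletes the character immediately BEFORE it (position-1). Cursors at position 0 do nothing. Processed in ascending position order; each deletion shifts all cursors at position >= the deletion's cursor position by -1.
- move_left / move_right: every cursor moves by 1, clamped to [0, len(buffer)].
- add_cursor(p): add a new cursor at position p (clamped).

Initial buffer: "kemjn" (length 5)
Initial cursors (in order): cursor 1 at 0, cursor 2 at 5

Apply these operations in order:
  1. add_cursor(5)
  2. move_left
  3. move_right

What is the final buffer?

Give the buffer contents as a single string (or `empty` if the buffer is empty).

After op 1 (add_cursor(5)): buffer="kemjn" (len 5), cursors c1@0 c2@5 c3@5, authorship .....
After op 2 (move_left): buffer="kemjn" (len 5), cursors c1@0 c2@4 c3@4, authorship .....
After op 3 (move_right): buffer="kemjn" (len 5), cursors c1@1 c2@5 c3@5, authorship .....

Answer: kemjn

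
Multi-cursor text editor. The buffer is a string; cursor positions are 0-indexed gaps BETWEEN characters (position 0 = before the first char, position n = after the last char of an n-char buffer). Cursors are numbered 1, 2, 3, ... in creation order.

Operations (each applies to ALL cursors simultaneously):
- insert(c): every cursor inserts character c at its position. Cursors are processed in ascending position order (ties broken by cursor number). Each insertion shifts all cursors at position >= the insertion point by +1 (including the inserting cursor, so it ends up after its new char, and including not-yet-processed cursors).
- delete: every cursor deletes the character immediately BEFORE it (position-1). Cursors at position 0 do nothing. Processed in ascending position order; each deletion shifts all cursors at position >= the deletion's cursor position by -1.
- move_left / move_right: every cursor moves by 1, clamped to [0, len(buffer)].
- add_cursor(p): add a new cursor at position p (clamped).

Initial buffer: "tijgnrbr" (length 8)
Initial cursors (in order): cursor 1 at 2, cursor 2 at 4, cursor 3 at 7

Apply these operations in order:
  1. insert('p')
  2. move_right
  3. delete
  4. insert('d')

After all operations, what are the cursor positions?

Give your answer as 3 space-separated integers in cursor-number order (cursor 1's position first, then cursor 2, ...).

After op 1 (insert('p')): buffer="tipjgpnrbpr" (len 11), cursors c1@3 c2@6 c3@10, authorship ..1..2...3.
After op 2 (move_right): buffer="tipjgpnrbpr" (len 11), cursors c1@4 c2@7 c3@11, authorship ..1..2...3.
After op 3 (delete): buffer="tipgprbp" (len 8), cursors c1@3 c2@5 c3@8, authorship ..1.2..3
After op 4 (insert('d')): buffer="tipdgpdrbpd" (len 11), cursors c1@4 c2@7 c3@11, authorship ..11.22..33

Answer: 4 7 11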